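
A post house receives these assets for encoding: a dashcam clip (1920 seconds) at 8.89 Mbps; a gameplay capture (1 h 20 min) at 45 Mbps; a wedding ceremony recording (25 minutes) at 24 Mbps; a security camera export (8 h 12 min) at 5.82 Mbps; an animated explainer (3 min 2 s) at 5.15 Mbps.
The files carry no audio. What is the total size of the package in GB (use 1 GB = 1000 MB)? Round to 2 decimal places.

55.23 GB

dashcam clip: 8.890 Mbps × 1920 s = 17068.8 Mb
gameplay capture: 45.000 Mbps × 4800 s = 216000.0 Mb
wedding ceremony recording: 24.000 Mbps × 1500 s = 36000.0 Mb
security camera export: 5.820 Mbps × 29520 s = 171806.4 Mb
animated explainer: 5.150 Mbps × 182 s = 937.3 Mb
Total: 441812.5 Mb = 55226.6 MB.
= 55.23 GB.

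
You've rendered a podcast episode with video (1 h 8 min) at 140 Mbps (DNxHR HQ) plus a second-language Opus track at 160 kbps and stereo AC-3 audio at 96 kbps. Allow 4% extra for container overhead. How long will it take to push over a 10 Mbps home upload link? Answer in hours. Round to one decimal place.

16.5 hours

1 h 8 min = 68 min = 4080 s
Audio total: 160 + 96 = 256 kbps = 0.256 Mbps.
Total bitrate: 140.256 Mbps.
File: 140.256 Mbps × 4080 s = 572244.5 Mb.
With 4% container overhead: ×1.04. → 595134.3 Mb.
At 10 Mbps: 595134.3 / 10 = 59513.4 s ≈ 16.5 hours.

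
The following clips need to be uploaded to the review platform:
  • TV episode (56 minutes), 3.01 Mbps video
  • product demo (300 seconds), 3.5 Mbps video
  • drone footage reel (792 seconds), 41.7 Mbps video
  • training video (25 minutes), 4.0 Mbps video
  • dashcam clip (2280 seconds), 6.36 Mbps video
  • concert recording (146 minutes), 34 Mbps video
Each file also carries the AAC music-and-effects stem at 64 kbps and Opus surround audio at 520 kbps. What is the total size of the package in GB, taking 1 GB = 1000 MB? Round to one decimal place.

Audio total: 64 + 520 = 584 kbps = 0.584 Mbps.
TV episode: 3.594 Mbps × 3360 s = 12075.8 Mb
product demo: 4.084 Mbps × 300 s = 1225.2 Mb
drone footage reel: 42.284 Mbps × 792 s = 33488.9 Mb
training video: 4.584 Mbps × 1500 s = 6876.0 Mb
dashcam clip: 6.944 Mbps × 2280 s = 15832.3 Mb
concert recording: 34.584 Mbps × 8760 s = 302955.8 Mb
Total: 372454.1 Mb = 46556.8 MB.
= 46.56 GB.

46.6 GB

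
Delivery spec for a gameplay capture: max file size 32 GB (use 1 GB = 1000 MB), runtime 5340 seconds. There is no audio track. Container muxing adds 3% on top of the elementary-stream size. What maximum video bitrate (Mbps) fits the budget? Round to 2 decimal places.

Budget: 32 GB = 256000.0 Mb.
Stream payload after overhead: 256000.0 / 1.03 = 248543.7 Mb.
Total bitrate budget: 248543.7 Mb / 5340 s = 46.544 Mbps.

46.54 Mbps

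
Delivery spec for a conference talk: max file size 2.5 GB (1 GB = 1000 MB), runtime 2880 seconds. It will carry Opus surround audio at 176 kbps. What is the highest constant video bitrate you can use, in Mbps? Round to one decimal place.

6.8 Mbps

Budget: 2.5 GB = 20000.0 Mb.
Total bitrate budget: 20000.0 Mb / 2880 s = 6.944 Mbps.
Audio: 176 kbps = 0.176 Mbps.
Video: 6.944 − 0.176 = 6.768 Mbps.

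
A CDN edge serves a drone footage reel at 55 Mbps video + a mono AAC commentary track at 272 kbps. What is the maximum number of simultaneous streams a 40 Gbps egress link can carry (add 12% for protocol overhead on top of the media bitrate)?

Audio: 272 kbps = 0.272 Mbps.
Per-viewer media rate: 55.272 Mbps.
On the wire with 12% overhead: 61.905 Mbps.
40 Gbps = 40,000 Mbps; 40,000 / 61.905 = 646.16 → 646 viewers.

646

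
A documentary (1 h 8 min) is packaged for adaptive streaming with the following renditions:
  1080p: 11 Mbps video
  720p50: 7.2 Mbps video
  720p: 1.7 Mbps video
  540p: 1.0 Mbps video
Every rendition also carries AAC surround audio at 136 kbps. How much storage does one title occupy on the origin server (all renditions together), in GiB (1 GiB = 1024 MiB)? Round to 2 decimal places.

1 h 8 min = 68 min = 4080 s
Audio: 136 kbps = 0.136 Mbps.
Sum of rendition bitrates: (11+0.136) + (7.2+0.136) + (1.7+0.136) + (1.0+0.136) = 21.444 Mbps.
× 4080 s = 87,492 Mb = 10,936 MB = 10.19 GiB.

10.19 GiB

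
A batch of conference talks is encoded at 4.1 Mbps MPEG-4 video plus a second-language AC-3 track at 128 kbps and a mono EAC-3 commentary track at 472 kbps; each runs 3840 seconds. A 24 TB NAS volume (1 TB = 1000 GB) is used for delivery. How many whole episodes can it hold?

Audio total: 128 + 472 = 600 kbps = 0.600 Mbps.
Total bitrate: 4.700 Mbps.
Per item: 4.700 Mbps × 3840 s = 18,048 Mb = 2,256 MB.
Capacity: 24 TB = 192,000,000 Mb; 10638.30 items → 10638 complete.

10638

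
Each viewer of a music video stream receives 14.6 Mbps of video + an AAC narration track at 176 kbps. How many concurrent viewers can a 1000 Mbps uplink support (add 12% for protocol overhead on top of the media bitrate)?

Audio: 176 kbps = 0.176 Mbps.
Per-viewer media rate: 14.776 Mbps.
On the wire with 12% overhead: 16.549 Mbps.
1000 Mbps = 1,000 Mbps; 1,000 / 16.549 = 60.43 → 60 viewers.

60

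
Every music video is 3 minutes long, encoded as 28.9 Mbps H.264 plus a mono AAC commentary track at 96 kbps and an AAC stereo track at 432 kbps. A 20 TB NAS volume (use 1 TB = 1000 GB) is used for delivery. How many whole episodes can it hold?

3 min = 180 s
Audio total: 96 + 432 = 528 kbps = 0.528 Mbps.
Total bitrate: 29.428 Mbps.
Per item: 29.428 Mbps × 180 s = 5,297 Mb = 662.1 MB.
Capacity: 20 TB = 160,000,000 Mb; 30205.55 items → 30205 complete.

30205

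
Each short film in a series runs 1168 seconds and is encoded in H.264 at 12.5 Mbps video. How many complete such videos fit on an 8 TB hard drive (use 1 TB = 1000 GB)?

Per item: 12.500 Mbps × 1168 s = 14,600 Mb = 1,825 MB.
Capacity: 8 TB = 64,000,000 Mb; 4383.56 items → 4383 complete.

4383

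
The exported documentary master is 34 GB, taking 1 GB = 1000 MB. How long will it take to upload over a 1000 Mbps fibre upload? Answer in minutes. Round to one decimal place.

File: 34 GB = 272000.0 Mb.
At 1000 Mbps: 272000.0 / 1000 = 272.0 s ≈ 4.53 minutes.

4.5 minutes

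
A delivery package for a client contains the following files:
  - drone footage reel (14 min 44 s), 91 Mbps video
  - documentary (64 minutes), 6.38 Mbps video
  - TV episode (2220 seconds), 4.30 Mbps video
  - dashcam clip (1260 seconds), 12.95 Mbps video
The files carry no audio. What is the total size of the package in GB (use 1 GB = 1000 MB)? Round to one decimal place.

drone footage reel: 91.000 Mbps × 884 s = 80444.0 Mb
documentary: 6.380 Mbps × 3840 s = 24499.2 Mb
TV episode: 4.300 Mbps × 2220 s = 9546.0 Mb
dashcam clip: 12.950 Mbps × 1260 s = 16317.0 Mb
Total: 130806.2 Mb = 16350.8 MB.
= 16.35 GB.

16.4 GB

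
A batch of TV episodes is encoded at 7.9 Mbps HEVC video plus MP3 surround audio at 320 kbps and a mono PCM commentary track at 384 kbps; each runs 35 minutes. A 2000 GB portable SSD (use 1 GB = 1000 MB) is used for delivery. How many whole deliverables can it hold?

885

35 min = 2100 s
Audio total: 320 + 384 = 704 kbps = 0.704 Mbps.
Total bitrate: 8.604 Mbps.
Per item: 8.604 Mbps × 2100 s = 18,068 Mb = 2,259 MB.
Capacity: 2000 GB = 16,000,000 Mb; 885.52 items → 885 complete.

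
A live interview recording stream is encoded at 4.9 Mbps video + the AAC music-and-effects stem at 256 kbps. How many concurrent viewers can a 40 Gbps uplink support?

Audio: 256 kbps = 0.256 Mbps.
Per-viewer media rate: 5.156 Mbps.
40 Gbps = 40,000 Mbps; 40,000 / 5.156 = 7757.95 → 7757 viewers.

7757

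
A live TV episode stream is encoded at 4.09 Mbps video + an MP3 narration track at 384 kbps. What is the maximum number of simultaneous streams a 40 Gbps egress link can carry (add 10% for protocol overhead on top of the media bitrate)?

8127

Audio: 384 kbps = 0.384 Mbps.
Per-viewer media rate: 4.474 Mbps.
On the wire with 10% overhead: 4.921 Mbps.
40 Gbps = 40,000 Mbps; 40,000 / 4.921 = 8127.77 → 8127 viewers.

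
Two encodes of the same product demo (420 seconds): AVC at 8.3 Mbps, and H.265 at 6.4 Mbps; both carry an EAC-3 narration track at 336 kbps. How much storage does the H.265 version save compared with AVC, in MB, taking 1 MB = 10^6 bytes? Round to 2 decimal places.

99.75 MB

Audio: 336 kbps = 0.336 Mbps.
AVC: 8.636 Mbps × 420 s = 3627.1 Mb = 453.390 MB.
H.265: 6.736 Mbps × 420 s = 2829.1 Mb = 353.640 MB.
Saving: 453.390 − 353.640 = 99.750 MB.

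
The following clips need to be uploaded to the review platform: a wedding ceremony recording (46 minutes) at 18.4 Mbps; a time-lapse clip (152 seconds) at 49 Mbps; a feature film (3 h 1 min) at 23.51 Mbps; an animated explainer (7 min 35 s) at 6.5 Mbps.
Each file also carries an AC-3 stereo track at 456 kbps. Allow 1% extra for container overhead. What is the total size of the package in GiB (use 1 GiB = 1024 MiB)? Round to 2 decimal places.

37.98 GiB

Audio: 456 kbps = 0.456 Mbps.
wedding ceremony recording: 18.856 Mbps × 2760 s × 1.01 = 52563.0 Mb
time-lapse clip: 49.456 Mbps × 152 s × 1.01 = 7592.5 Mb
feature film: 23.966 Mbps × 10860 s × 1.01 = 262873.5 Mb
animated explainer: 6.956 Mbps × 455 s × 1.01 = 3196.6 Mb
Total: 326225.6 Mb = 40778.2 MB.
= 37.98 GiB.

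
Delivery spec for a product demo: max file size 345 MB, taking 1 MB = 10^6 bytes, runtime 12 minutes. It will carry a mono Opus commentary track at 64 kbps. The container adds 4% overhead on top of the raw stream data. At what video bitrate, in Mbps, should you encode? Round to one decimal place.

3.6 Mbps

Budget: 345 MB = 2760.0 Mb.
Stream payload after overhead: 2760.0 / 1.04 = 2653.8 Mb.
12 min = 720 s
Total bitrate budget: 2653.8 Mb / 720 s = 3.686 Mbps.
Audio: 64 kbps = 0.064 Mbps.
Video: 3.686 − 0.064 = 3.622 Mbps.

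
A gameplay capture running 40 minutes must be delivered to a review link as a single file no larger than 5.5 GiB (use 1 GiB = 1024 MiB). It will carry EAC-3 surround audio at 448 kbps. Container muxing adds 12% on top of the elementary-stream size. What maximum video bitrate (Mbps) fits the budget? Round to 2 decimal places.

17.13 Mbps

Budget: 5.5 GiB = 47244.6 Mb.
Stream payload after overhead: 47244.6 / 1.12 = 42182.7 Mb.
40 min = 2400 s
Total bitrate budget: 42182.7 Mb / 2400 s = 17.576 Mbps.
Audio: 448 kbps = 0.448 Mbps.
Video: 17.576 − 0.448 = 17.128 Mbps.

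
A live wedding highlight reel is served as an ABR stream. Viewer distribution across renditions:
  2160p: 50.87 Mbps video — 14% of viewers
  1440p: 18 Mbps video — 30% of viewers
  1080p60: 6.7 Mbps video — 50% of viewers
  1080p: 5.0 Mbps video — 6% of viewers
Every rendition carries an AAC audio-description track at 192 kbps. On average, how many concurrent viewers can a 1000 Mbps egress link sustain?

Audio: 192 kbps = 0.192 Mbps.
Average per-viewer bitrate: 0.14×51.062 + 0.30×18.192 + 0.50×6.892 + 0.06×5.192 = 16.364 Mbps.
1000 Mbps = 1,000 Mbps; 1,000 / 16.364 = 61.11 → 61.

61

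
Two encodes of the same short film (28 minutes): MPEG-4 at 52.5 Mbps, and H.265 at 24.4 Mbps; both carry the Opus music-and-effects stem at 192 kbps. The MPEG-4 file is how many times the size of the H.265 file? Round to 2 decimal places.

28 min = 1680 s
Audio: 192 kbps = 0.192 Mbps.
MPEG-4: 52.692 Mbps × 1680 s = 88522.6 Mb = 11.065 GB.
H.265: 24.592 Mbps × 1680 s = 41314.6 Mb = 5.164 GB.
Ratio: 11.065 / 5.164 = 2.143.

2.14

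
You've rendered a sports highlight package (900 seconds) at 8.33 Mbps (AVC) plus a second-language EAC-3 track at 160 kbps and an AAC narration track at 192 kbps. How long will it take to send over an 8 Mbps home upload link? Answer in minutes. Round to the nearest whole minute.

16 minutes

Audio total: 160 + 192 = 352 kbps = 0.352 Mbps.
Total bitrate: 8.682 Mbps.
File: 8.682 Mbps × 900 s = 7813.8 Mb.
At 8 Mbps: 7813.8 / 8 = 976.7 s ≈ 16.3 minutes.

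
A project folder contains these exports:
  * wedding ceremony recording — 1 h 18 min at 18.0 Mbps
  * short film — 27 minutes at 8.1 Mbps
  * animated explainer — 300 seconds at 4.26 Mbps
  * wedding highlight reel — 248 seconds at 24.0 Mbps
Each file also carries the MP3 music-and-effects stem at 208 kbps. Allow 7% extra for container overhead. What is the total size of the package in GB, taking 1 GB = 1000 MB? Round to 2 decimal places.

14.18 GB

Audio: 208 kbps = 0.208 Mbps.
wedding ceremony recording: 18.208 Mbps × 4680 s × 1.07 = 91178.4 Mb
short film: 8.308 Mbps × 1620 s × 1.07 = 14401.1 Mb
animated explainer: 4.468 Mbps × 300 s × 1.07 = 1434.2 Mb
wedding highlight reel: 24.208 Mbps × 248 s × 1.07 = 6423.8 Mb
Total: 113437.5 Mb = 14179.7 MB.
= 14.18 GB.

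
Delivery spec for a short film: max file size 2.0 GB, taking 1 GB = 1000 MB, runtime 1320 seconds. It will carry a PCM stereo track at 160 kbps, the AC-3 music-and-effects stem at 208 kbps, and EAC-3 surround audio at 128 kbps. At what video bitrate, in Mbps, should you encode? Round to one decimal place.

11.6 Mbps

Budget: 2.0 GB = 16000.0 Mb.
Total bitrate budget: 16000.0 Mb / 1320 s = 12.121 Mbps.
Audio total: 160 + 208 + 128 = 496 kbps = 0.496 Mbps.
Video: 12.121 − 0.496 = 11.625 Mbps.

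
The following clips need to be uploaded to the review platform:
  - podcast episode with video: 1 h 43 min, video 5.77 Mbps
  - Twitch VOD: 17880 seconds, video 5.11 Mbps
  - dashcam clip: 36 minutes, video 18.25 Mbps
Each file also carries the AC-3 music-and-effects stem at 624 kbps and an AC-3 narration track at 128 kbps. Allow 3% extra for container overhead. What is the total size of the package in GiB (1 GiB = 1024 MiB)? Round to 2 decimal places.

22.32 GiB

Audio total: 624 + 128 = 752 kbps = 0.752 Mbps.
podcast episode with video: 6.522 Mbps × 6180 s × 1.03 = 41515.1 Mb
Twitch VOD: 5.862 Mbps × 17880 s × 1.03 = 107956.9 Mb
dashcam clip: 19.002 Mbps × 2160 s × 1.03 = 42275.6 Mb
Total: 191747.7 Mb = 23968.5 MB.
= 22.32 GiB.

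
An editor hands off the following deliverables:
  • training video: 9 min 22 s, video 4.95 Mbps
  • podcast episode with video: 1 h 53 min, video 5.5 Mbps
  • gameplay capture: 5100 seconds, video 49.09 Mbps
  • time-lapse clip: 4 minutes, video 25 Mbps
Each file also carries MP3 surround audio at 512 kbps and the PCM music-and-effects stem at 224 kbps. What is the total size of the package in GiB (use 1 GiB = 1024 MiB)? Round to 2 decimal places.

35.60 GiB

Audio total: 512 + 224 = 736 kbps = 0.736 Mbps.
training video: 5.686 Mbps × 562 s = 3195.5 Mb
podcast episode with video: 6.236 Mbps × 6780 s = 42280.1 Mb
gameplay capture: 49.826 Mbps × 5100 s = 254112.6 Mb
time-lapse clip: 25.736 Mbps × 240 s = 6176.6 Mb
Total: 305764.9 Mb = 38220.6 MB.
= 35.60 GiB.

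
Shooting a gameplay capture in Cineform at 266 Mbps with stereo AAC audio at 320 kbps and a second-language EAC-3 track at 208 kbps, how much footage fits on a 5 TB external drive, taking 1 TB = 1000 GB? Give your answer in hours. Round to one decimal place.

Audio total: 320 + 208 = 528 kbps = 0.528 Mbps.
Total bitrate: 266 + 0.528 = 266.528 Mbps.
Capacity: 5 TB = 40,000,000 Mb.
Recording time: 40,000,000 / 266.528 = 150,078 s ≈ 41.7 hours.

41.7 hours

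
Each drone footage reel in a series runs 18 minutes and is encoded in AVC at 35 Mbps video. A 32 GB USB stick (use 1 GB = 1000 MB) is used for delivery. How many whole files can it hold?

18 min = 1080 s
Per item: 35.000 Mbps × 1080 s = 37,800 Mb = 4,725 MB.
Capacity: 32 GB = 256,000 Mb; 6.77 items → 6 complete.

6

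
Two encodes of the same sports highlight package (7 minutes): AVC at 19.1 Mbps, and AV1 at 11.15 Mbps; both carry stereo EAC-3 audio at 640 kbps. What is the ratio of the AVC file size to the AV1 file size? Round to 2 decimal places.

7 min = 420 s
Audio: 640 kbps = 0.640 Mbps.
AVC: 19.740 Mbps × 420 s = 8290.8 Mb = 0.965 GiB.
AV1: 11.790 Mbps × 420 s = 4951.8 Mb = 0.576 GiB.
Ratio: 0.965 / 0.576 = 1.674.

1.67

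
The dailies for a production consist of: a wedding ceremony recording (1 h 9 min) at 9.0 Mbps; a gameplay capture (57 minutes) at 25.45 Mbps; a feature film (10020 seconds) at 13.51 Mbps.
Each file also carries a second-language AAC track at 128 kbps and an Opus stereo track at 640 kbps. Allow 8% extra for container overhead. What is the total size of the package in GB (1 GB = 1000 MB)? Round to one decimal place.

Audio total: 128 + 640 = 768 kbps = 0.768 Mbps.
wedding ceremony recording: 9.768 Mbps × 4140 s × 1.08 = 43674.7 Mb
gameplay capture: 26.218 Mbps × 3420 s × 1.08 = 96838.8 Mb
feature film: 14.278 Mbps × 10020 s × 1.08 = 154510.8 Mb
Total: 295024.3 Mb = 36878.0 MB.
= 36.88 GB.

36.9 GB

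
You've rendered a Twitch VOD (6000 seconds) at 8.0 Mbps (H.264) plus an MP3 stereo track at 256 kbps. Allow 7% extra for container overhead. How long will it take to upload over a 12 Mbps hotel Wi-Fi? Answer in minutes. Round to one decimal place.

73.6 minutes

Audio: 256 kbps = 0.256 Mbps.
Total bitrate: 8.256 Mbps.
File: 8.256 Mbps × 6000 s = 49536.0 Mb.
With 7% container overhead: ×1.07. → 53003.5 Mb.
At 12 Mbps: 53003.5 / 12 = 4417.0 s ≈ 73.6 minutes.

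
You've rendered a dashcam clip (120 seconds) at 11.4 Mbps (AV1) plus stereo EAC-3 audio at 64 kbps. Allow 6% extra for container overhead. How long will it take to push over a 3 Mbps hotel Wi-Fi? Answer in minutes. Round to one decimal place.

8.1 minutes

Audio: 64 kbps = 0.064 Mbps.
Total bitrate: 11.464 Mbps.
File: 11.464 Mbps × 120 s = 1375.7 Mb.
With 6% container overhead: ×1.06. → 1458.2 Mb.
At 3 Mbps: 1458.2 / 3 = 486.1 s ≈ 8.1 minutes.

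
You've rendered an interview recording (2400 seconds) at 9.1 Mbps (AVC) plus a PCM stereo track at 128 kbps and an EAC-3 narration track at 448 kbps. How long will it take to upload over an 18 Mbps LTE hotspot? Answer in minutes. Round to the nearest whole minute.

Audio total: 128 + 448 = 576 kbps = 0.576 Mbps.
Total bitrate: 9.676 Mbps.
File: 9.676 Mbps × 2400 s = 23222.4 Mb.
At 18 Mbps: 23222.4 / 18 = 1290.1 s ≈ 21.5 minutes.

22 minutes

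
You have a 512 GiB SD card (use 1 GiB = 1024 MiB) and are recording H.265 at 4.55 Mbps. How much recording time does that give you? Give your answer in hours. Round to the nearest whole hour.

269 hours

Capacity: 512 GiB = 4,398,047 Mb.
Recording time: 4,398,047 / 4.550 = 966,604 s ≈ 269 hours.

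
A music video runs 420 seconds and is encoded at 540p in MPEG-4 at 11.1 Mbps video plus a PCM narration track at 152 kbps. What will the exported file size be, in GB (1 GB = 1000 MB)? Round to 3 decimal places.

Audio: 152 kbps = 0.152 Mbps.
Total bitrate: 11.1 + 0.152 = 11.252 Mbps.
Stream data: 11.252 Mbps × 420 s = 4725.8 Mb.
4,726 Mb ÷ 8 = 590.7 MB → 0.5907 GB.

0.591 GB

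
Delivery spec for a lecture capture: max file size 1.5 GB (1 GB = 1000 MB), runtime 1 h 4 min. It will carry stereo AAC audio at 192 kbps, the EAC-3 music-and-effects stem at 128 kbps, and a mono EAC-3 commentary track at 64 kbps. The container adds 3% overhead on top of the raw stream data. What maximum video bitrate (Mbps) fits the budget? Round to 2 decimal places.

2.65 Mbps

Budget: 1.5 GB = 12000.0 Mb.
Stream payload after overhead: 12000.0 / 1.03 = 11650.5 Mb.
1 h 4 min = 64 min = 3840 s
Total bitrate budget: 11650.5 Mb / 3840 s = 3.034 Mbps.
Audio total: 192 + 128 + 64 = 384 kbps = 0.384 Mbps.
Video: 3.034 − 0.384 = 2.650 Mbps.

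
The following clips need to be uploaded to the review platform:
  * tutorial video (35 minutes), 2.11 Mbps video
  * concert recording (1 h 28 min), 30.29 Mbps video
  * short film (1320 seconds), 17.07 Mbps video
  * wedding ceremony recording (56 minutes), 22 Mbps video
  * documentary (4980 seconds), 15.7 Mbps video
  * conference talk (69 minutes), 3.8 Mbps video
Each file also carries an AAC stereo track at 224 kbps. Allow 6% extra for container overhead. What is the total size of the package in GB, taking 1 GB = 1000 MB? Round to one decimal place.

47.6 GB

Audio: 224 kbps = 0.224 Mbps.
tutorial video: 2.334 Mbps × 2100 s × 1.06 = 5195.5 Mb
concert recording: 30.514 Mbps × 5280 s × 1.06 = 170780.8 Mb
short film: 17.294 Mbps × 1320 s × 1.06 = 24197.8 Mb
wedding ceremony recording: 22.224 Mbps × 3360 s × 1.06 = 79153.0 Mb
documentary: 15.924 Mbps × 4980 s × 1.06 = 84059.6 Mb
conference talk: 4.024 Mbps × 4140 s × 1.06 = 17658.9 Mb
Total: 381045.5 Mb = 47630.7 MB.
= 47.63 GB.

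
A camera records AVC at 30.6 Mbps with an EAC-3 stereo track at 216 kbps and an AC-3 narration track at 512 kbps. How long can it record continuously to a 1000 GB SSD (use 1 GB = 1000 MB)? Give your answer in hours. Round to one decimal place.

Audio total: 216 + 512 = 728 kbps = 0.728 Mbps.
Total bitrate: 30.6 + 0.728 = 31.328 Mbps.
Capacity: 1000 GB = 8,000,000 Mb.
Recording time: 8,000,000 / 31.328 = 255,363 s ≈ 70.9 hours.

70.9 hours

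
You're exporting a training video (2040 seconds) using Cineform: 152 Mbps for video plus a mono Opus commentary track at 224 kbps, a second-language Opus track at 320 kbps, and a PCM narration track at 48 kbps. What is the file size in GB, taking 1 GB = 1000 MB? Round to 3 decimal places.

Audio total: 224 + 320 + 48 = 592 kbps = 0.592 Mbps.
Total bitrate: 152 + 0.592 = 152.592 Mbps.
Stream data: 152.592 Mbps × 2040 s = 311287.7 Mb.
311,288 Mb ÷ 8 = 38,911 MB → 38.91 GB.

38.911 GB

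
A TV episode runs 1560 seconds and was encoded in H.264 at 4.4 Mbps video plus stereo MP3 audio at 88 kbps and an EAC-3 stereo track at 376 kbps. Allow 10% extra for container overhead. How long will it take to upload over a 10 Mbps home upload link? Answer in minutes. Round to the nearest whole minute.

Audio total: 88 + 376 = 464 kbps = 0.464 Mbps.
Total bitrate: 4.864 Mbps.
File: 4.864 Mbps × 1560 s = 7587.8 Mb.
With 10% container overhead: ×1.10. → 8346.6 Mb.
At 10 Mbps: 8346.6 / 10 = 834.7 s ≈ 13.9 minutes.

14 minutes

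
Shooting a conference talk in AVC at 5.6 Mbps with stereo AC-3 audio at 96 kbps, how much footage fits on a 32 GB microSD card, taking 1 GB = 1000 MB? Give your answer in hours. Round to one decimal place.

Audio: 96 kbps = 0.096 Mbps.
Total bitrate: 5.6 + 0.096 = 5.696 Mbps.
Capacity: 32 GB = 256,000 Mb.
Recording time: 256,000 / 5.696 = 44,944 s ≈ 12.5 hours.

12.5 hours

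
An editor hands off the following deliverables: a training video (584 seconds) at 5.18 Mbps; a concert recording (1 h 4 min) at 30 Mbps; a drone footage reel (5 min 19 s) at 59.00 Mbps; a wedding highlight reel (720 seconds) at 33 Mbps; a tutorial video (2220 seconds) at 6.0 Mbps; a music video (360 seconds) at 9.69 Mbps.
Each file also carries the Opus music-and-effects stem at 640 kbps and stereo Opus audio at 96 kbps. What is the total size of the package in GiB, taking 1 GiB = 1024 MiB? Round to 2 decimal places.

21.37 GiB

Audio total: 640 + 96 = 736 kbps = 0.736 Mbps.
training video: 5.916 Mbps × 584 s = 3454.9 Mb
concert recording: 30.736 Mbps × 3840 s = 118026.2 Mb
drone footage reel: 59.736 Mbps × 319 s = 19055.8 Mb
wedding highlight reel: 33.736 Mbps × 720 s = 24289.9 Mb
tutorial video: 6.736 Mbps × 2220 s = 14953.9 Mb
music video: 10.426 Mbps × 360 s = 3753.4 Mb
Total: 183534.2 Mb = 22941.8 MB.
= 21.37 GiB.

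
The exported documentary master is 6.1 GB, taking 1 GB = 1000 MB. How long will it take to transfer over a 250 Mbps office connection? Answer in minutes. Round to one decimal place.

File: 6.1 GB = 48800.0 Mb.
At 250 Mbps: 48800.0 / 250 = 195.2 s ≈ 3.25 minutes.

3.3 minutes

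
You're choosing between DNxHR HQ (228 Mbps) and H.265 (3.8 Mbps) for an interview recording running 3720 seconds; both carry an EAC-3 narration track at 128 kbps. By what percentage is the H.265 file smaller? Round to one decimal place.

Audio: 128 kbps = 0.128 Mbps.
DNxHR HQ: 228.128 Mbps × 3720 s = 848636.2 Mb = 106.080 GB.
H.265: 3.928 Mbps × 3720 s = 14612.2 Mb = 1.827 GB.
Reduction: (1 − 1.827/106.080) × 100 = 98.28%.

98.3%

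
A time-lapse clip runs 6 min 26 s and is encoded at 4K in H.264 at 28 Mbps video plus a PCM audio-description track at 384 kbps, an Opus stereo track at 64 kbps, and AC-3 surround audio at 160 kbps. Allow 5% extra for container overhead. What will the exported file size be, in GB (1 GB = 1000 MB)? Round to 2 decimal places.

1.45 GB

6 min 26 s = 386 s
Audio total: 384 + 64 + 160 = 608 kbps = 0.608 Mbps.
Total bitrate: 28 + 0.608 = 28.608 Mbps.
Stream data: 28.608 Mbps × 386 s = 11042.7 Mb.
With 5% container overhead: ×1.05.
11,595 Mb ÷ 8 = 1,449 MB → 1.449 GB.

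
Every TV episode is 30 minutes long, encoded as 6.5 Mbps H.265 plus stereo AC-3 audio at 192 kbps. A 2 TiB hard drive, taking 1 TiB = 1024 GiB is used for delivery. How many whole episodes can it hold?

1460

30 min = 1800 s
Audio: 192 kbps = 0.192 Mbps.
Total bitrate: 6.692 Mbps.
Per item: 6.692 Mbps × 1800 s = 12,046 Mb = 1,506 MB.
Capacity: 2 TiB = 17,592,186 Mb; 1460.47 items → 1460 complete.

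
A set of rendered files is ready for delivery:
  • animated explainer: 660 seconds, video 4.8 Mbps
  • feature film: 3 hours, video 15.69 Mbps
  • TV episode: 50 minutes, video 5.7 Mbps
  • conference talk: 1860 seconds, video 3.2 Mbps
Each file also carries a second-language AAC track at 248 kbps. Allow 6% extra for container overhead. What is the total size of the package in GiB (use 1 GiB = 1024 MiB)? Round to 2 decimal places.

24.65 GiB

Audio: 248 kbps = 0.248 Mbps.
animated explainer: 5.048 Mbps × 660 s × 1.06 = 3531.6 Mb
feature film: 15.938 Mbps × 10800 s × 1.06 = 182458.2 Mb
TV episode: 5.948 Mbps × 3000 s × 1.06 = 18914.6 Mb
conference talk: 3.448 Mbps × 1860 s × 1.06 = 6798.1 Mb
Total: 211702.5 Mb = 26462.8 MB.
= 24.65 GiB.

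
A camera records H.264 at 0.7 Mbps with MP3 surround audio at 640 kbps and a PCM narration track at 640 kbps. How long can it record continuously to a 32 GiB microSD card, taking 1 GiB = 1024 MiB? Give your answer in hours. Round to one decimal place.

38.6 hours

Audio total: 640 + 640 = 1280 kbps = 1.280 Mbps.
Total bitrate: 0.7 + 1.280 = 1.980 Mbps.
Capacity: 32 GiB = 274,878 Mb.
Recording time: 274,878 / 1.980 = 138,827 s ≈ 38.6 hours.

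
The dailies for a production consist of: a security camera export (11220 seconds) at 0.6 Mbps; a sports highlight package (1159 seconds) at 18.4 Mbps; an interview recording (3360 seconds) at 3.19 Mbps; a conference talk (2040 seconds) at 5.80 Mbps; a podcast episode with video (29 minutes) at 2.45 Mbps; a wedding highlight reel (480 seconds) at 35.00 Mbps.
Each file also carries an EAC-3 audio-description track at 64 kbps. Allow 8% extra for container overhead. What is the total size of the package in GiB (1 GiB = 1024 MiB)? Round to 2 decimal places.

9.17 GiB

Audio: 64 kbps = 0.064 Mbps.
security camera export: 0.664 Mbps × 11220 s × 1.08 = 8046.1 Mb
sports highlight package: 18.464 Mbps × 1159 s × 1.08 = 23111.8 Mb
interview recording: 3.254 Mbps × 3360 s × 1.08 = 11808.1 Mb
conference talk: 5.864 Mbps × 2040 s × 1.08 = 12919.6 Mb
podcast episode with video: 2.514 Mbps × 1740 s × 1.08 = 4724.3 Mb
wedding highlight reel: 35.064 Mbps × 480 s × 1.08 = 18177.2 Mb
Total: 78787.0 Mb = 9848.4 MB.
= 9.172 GiB.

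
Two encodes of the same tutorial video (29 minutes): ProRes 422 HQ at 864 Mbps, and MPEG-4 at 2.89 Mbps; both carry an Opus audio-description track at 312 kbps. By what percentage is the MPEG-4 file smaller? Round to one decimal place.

99.6%

29 min = 1740 s
Audio: 312 kbps = 0.312 Mbps.
ProRes 422 HQ: 864.312 Mbps × 1740 s = 1503902.9 Mb = 175.077 GiB.
MPEG-4: 3.202 Mbps × 1740 s = 5571.5 Mb = 0.649 GiB.
Reduction: (1 − 0.649/175.077) × 100 = 99.63%.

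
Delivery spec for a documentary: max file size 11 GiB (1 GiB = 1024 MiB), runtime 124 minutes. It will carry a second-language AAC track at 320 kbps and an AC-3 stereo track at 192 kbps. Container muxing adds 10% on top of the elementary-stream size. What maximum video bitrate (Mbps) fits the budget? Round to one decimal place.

Budget: 11 GiB = 94489.3 Mb.
Stream payload after overhead: 94489.3 / 1.10 = 85899.3 Mb.
124 min = 7440 s
Total bitrate budget: 85899.3 Mb / 7440 s = 11.546 Mbps.
Audio total: 320 + 192 = 512 kbps = 0.512 Mbps.
Video: 11.546 − 0.512 = 11.034 Mbps.

11.0 Mbps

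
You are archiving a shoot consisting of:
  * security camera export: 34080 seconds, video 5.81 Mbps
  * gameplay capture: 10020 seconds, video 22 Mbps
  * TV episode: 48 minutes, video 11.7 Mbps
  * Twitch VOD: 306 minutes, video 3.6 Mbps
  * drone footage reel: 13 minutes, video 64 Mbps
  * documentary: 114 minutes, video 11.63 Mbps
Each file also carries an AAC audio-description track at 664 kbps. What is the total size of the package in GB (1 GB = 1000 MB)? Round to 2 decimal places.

87.02 GB

Audio: 664 kbps = 0.664 Mbps.
security camera export: 6.474 Mbps × 34080 s = 220633.9 Mb
gameplay capture: 22.664 Mbps × 10020 s = 227093.3 Mb
TV episode: 12.364 Mbps × 2880 s = 35608.3 Mb
Twitch VOD: 4.264 Mbps × 18360 s = 78287.0 Mb
drone footage reel: 64.664 Mbps × 780 s = 50437.9 Mb
documentary: 12.294 Mbps × 6840 s = 84091.0 Mb
Total: 696151.4 Mb = 87018.9 MB.
= 87.02 GB.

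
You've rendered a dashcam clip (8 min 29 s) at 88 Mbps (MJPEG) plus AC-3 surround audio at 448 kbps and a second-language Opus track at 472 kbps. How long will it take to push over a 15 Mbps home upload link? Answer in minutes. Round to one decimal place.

8 min 29 s = 509 s
Audio total: 448 + 472 = 920 kbps = 0.920 Mbps.
Total bitrate: 88.920 Mbps.
File: 88.920 Mbps × 509 s = 45260.3 Mb.
At 15 Mbps: 45260.3 / 15 = 3017.4 s ≈ 50.3 minutes.

50.3 minutes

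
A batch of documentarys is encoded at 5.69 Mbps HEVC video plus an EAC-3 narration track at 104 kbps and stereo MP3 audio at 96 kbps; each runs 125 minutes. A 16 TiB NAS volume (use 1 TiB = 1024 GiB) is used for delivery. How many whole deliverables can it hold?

3185

125 min = 7500 s
Audio total: 104 + 96 = 200 kbps = 0.200 Mbps.
Total bitrate: 5.890 Mbps.
Per item: 5.890 Mbps × 7500 s = 44,175 Mb = 5,522 MB.
Capacity: 16 TiB = 140,737,488 Mb; 3185.91 items → 3185 complete.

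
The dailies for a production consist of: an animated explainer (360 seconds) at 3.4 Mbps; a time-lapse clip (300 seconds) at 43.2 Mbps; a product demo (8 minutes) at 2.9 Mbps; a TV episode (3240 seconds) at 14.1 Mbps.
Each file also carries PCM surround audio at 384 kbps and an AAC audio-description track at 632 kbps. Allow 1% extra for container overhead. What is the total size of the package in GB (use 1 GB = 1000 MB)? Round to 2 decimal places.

8.30 GB

Audio total: 384 + 632 = 1016 kbps = 1.016 Mbps.
animated explainer: 4.416 Mbps × 360 s × 1.01 = 1605.7 Mb
time-lapse clip: 44.216 Mbps × 300 s × 1.01 = 13397.4 Mb
product demo: 3.916 Mbps × 480 s × 1.01 = 1898.5 Mb
TV episode: 15.116 Mbps × 3240 s × 1.01 = 49465.6 Mb
Total: 66367.2 Mb = 8295.9 MB.
= 8.296 GB.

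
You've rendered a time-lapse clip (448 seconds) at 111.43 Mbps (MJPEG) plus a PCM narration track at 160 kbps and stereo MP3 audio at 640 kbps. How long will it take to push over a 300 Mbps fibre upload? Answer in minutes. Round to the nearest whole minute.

Audio total: 160 + 640 = 800 kbps = 0.800 Mbps.
Total bitrate: 112.230 Mbps.
File: 112.230 Mbps × 448 s = 50279.0 Mb.
At 300 Mbps: 50279.0 / 300 = 167.6 s ≈ 2.79 minutes.

3 minutes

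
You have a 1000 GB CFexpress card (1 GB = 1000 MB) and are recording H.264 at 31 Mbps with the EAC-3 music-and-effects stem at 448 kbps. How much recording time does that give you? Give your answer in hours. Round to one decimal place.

Audio: 448 kbps = 0.448 Mbps.
Total bitrate: 31 + 0.448 = 31.448 Mbps.
Capacity: 1000 GB = 8,000,000 Mb.
Recording time: 8,000,000 / 31.448 = 254,388 s ≈ 70.7 hours.

70.7 hours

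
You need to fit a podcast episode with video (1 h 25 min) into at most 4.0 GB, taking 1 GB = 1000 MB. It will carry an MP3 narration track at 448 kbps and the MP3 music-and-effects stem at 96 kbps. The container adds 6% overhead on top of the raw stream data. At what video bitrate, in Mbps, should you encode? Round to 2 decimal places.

Budget: 4.0 GB = 32000.0 Mb.
Stream payload after overhead: 32000.0 / 1.06 = 30188.7 Mb.
1 h 25 min = 85 min = 5100 s
Total bitrate budget: 30188.7 Mb / 5100 s = 5.919 Mbps.
Audio total: 448 + 96 = 544 kbps = 0.544 Mbps.
Video: 5.919 − 0.544 = 5.375 Mbps.

5.38 Mbps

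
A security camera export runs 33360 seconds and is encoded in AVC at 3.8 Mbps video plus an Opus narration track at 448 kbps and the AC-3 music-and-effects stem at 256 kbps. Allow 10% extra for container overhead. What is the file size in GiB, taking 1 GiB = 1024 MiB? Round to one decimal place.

Audio total: 448 + 256 = 704 kbps = 0.704 Mbps.
Total bitrate: 3.8 + 0.704 = 4.504 Mbps.
Stream data: 4.504 Mbps × 33360 s = 150253.4 Mb.
With 10% container overhead: ×1.10.
165,279 Mb = 20,659,848,000 bytes ÷ 1,073,741,824 = 19.24 GiB.

19.2 GiB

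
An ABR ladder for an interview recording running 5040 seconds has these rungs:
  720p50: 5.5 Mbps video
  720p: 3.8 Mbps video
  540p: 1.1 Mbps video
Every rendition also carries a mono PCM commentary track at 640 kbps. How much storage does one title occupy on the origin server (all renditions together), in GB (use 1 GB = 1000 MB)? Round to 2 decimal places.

7.76 GB

Audio: 640 kbps = 0.640 Mbps.
Sum of rendition bitrates: (5.5+0.640) + (3.8+0.640) + (1.1+0.640) = 12.320 Mbps.
× 5040 s = 62,093 Mb = 7,762 MB = 7.762 GB.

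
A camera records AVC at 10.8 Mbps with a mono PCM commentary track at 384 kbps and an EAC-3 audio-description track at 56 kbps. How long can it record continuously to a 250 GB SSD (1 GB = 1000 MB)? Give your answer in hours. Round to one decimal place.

Audio total: 384 + 56 = 440 kbps = 0.440 Mbps.
Total bitrate: 10.8 + 0.440 = 11.240 Mbps.
Capacity: 250 GB = 2,000,000 Mb.
Recording time: 2,000,000 / 11.240 = 177,936 s ≈ 49.4 hours.

49.4 hours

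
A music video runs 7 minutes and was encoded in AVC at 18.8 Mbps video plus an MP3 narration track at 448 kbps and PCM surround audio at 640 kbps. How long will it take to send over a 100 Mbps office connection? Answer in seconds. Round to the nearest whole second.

84 seconds

7 min = 420 s
Audio total: 448 + 640 = 1088 kbps = 1.088 Mbps.
Total bitrate: 19.888 Mbps.
File: 19.888 Mbps × 420 s = 8353.0 Mb.
At 100 Mbps: 8353.0 / 100 = 83.5 s ≈ 83.5 seconds.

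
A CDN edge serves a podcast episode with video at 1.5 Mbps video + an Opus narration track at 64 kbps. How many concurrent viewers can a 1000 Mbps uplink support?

639

Audio: 64 kbps = 0.064 Mbps.
Per-viewer media rate: 1.564 Mbps.
1000 Mbps = 1,000 Mbps; 1,000 / 1.564 = 639.39 → 639 viewers.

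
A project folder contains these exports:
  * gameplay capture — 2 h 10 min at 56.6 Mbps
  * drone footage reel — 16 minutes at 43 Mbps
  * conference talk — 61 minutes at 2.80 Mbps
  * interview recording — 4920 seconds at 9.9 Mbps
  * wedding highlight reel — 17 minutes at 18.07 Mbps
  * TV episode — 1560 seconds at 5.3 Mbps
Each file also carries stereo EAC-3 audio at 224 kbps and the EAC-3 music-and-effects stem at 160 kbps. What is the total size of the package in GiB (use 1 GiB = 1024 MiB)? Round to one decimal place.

67.1 GiB

Audio total: 224 + 160 = 384 kbps = 0.384 Mbps.
gameplay capture: 56.984 Mbps × 7800 s = 444475.2 Mb
drone footage reel: 43.384 Mbps × 960 s = 41648.6 Mb
conference talk: 3.184 Mbps × 3660 s = 11653.4 Mb
interview recording: 10.284 Mbps × 4920 s = 50597.3 Mb
wedding highlight reel: 18.454 Mbps × 1020 s = 18823.1 Mb
TV episode: 5.684 Mbps × 1560 s = 8867.0 Mb
Total: 576064.7 Mb = 72008.1 MB.
= 67.06 GiB.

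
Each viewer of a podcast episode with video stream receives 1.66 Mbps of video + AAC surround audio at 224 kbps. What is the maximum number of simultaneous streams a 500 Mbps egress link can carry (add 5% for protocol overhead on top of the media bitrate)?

252

Audio: 224 kbps = 0.224 Mbps.
Per-viewer media rate: 1.884 Mbps.
On the wire with 5% overhead: 1.978 Mbps.
500 Mbps = 500.0 Mbps; 500.0 / 1.978 = 252.76 → 252 viewers.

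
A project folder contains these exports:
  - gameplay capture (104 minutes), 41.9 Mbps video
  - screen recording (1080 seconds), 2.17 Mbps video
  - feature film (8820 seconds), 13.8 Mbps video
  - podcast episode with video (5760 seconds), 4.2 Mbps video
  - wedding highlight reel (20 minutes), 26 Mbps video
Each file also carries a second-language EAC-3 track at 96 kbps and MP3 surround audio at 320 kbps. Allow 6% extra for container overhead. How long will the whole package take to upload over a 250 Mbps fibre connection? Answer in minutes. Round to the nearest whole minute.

Audio total: 96 + 320 = 416 kbps = 0.416 Mbps.
gameplay capture: 42.316 Mbps × 6240 s × 1.06 = 279895.0 Mb
screen recording: 2.586 Mbps × 1080 s × 1.06 = 2960.5 Mb
feature film: 14.216 Mbps × 8820 s × 1.06 = 132908.2 Mb
podcast episode with video: 4.616 Mbps × 5760 s × 1.06 = 28183.4 Mb
wedding highlight reel: 26.416 Mbps × 1200 s × 1.06 = 33601.2 Mb
Total: 477548.2 Mb = 59693.5 MB.
At 250 Mbps: 477548.2 / 250 = 1910 s ≈ 31.8 minutes.

32 minutes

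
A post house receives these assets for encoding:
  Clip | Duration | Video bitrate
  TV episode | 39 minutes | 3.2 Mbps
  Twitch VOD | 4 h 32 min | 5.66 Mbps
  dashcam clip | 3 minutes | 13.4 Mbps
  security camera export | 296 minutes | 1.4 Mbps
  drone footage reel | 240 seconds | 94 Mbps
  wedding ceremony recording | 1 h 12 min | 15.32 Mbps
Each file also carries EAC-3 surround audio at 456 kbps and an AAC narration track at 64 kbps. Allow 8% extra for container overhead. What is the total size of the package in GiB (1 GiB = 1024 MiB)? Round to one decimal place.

Audio total: 456 + 64 = 520 kbps = 0.520 Mbps.
TV episode: 3.720 Mbps × 2340 s × 1.08 = 9401.2 Mb
Twitch VOD: 6.180 Mbps × 16320 s × 1.08 = 108926.2 Mb
dashcam clip: 13.920 Mbps × 180 s × 1.08 = 2706.0 Mb
security camera export: 1.920 Mbps × 17760 s × 1.08 = 36827.1 Mb
drone footage reel: 94.520 Mbps × 240 s × 1.08 = 24499.6 Mb
wedding ceremony recording: 15.840 Mbps × 4320 s × 1.08 = 73903.1 Mb
Total: 256263.3 Mb = 32032.9 MB.
= 29.83 GiB.

29.8 GiB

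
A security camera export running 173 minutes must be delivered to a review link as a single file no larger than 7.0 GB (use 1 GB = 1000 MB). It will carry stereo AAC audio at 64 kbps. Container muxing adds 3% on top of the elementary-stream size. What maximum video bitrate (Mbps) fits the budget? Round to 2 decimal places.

5.17 Mbps

Budget: 7.0 GB = 56000.0 Mb.
Stream payload after overhead: 56000.0 / 1.03 = 54368.9 Mb.
173 min = 10380 s
Total bitrate budget: 54368.9 Mb / 10380 s = 5.238 Mbps.
Audio: 64 kbps = 0.064 Mbps.
Video: 5.238 − 0.064 = 5.174 Mbps.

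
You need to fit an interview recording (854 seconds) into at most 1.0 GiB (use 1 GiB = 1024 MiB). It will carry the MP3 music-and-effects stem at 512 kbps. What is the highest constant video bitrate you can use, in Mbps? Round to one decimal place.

9.5 Mbps

Budget: 1.0 GiB = 8589.9 Mb.
Total bitrate budget: 8589.9 Mb / 854 s = 10.058 Mbps.
Audio: 512 kbps = 0.512 Mbps.
Video: 10.058 − 0.512 = 9.546 Mbps.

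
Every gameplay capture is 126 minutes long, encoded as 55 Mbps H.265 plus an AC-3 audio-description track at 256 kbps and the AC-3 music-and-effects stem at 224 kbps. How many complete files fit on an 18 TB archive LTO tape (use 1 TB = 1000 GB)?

343

126 min = 7560 s
Audio total: 256 + 224 = 480 kbps = 0.480 Mbps.
Total bitrate: 55.480 Mbps.
Per item: 55.480 Mbps × 7560 s = 419,429 Mb = 52,429 MB.
Capacity: 18 TB = 144,000,000 Mb; 343.32 items → 343 complete.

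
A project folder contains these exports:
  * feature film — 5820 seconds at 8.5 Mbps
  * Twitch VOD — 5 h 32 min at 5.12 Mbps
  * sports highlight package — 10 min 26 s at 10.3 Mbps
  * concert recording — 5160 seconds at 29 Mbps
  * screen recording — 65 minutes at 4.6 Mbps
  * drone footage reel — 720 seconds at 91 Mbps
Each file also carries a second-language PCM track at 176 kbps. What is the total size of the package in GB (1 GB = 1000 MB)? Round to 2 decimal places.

Audio: 176 kbps = 0.176 Mbps.
feature film: 8.676 Mbps × 5820 s = 50494.3 Mb
Twitch VOD: 5.296 Mbps × 19920 s = 105496.3 Mb
sports highlight package: 10.476 Mbps × 626 s = 6558.0 Mb
concert recording: 29.176 Mbps × 5160 s = 150548.2 Mb
screen recording: 4.776 Mbps × 3900 s = 18626.4 Mb
drone footage reel: 91.176 Mbps × 720 s = 65646.7 Mb
Total: 397369.9 Mb = 49671.2 MB.
= 49.67 GB.

49.67 GB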